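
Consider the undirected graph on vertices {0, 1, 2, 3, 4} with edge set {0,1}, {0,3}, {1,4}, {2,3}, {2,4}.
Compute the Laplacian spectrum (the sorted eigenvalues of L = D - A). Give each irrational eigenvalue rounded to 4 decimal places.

Each diagonal entry of L is the vertex degree and each off-diagonal entry is -1 where an edge is present, 0 otherwise; in the order [0, 1, 2, 3, 4] the diagonal is [2, 2, 2, 2, 2]. L is symmetric positive semidefinite, so every eigenvalue is real and nonnegative. The single zero eigenvalue shows the graph is connected.

[0, 1.3820, 1.3820, 3.6180, 3.6180]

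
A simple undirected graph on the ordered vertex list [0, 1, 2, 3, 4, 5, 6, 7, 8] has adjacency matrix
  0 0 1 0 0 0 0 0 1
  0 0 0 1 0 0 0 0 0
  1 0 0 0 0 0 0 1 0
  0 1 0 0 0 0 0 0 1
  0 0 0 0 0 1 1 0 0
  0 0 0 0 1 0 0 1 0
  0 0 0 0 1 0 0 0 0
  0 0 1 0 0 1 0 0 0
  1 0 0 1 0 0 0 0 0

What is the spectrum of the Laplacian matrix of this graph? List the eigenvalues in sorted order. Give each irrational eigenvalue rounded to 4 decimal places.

With the vertex order [0, 1, 2, 3, 4, 5, 6, 7, 8], the degrees are [2, 1, 2, 2, 2, 2, 1, 2, 2], giving D = diag(2, 1, 2, 2, 2, 2, 1, 2, 2) and L = D - A. Diagonalising L (or applying a numerical eigensolver to the 9x9 matrix) gives the spectrum above. By the matrix-tree theorem the graph has (1/9) * product of the nonzero eigenvalues = 1 spanning tree.

[0, 0.1206, 0.4679, 1, 1.6527, 2.3473, 3, 3.5321, 3.8794]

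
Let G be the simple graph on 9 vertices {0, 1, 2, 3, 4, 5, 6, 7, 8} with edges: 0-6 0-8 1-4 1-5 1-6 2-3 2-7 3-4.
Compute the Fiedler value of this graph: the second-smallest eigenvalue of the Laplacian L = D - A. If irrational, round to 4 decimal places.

With the vertex order [0, 1, 2, 3, 4, 5, 6, 7, 8], the degrees are [2, 3, 2, 2, 2, 1, 2, 1, 1], giving D = diag(2, 3, 2, 2, 2, 1, 2, 1, 1) and L = D - A. Computing the eigenvalues of L and sorting gives [0, 0.1506, 0.4266, 1, 1.4229, 2.1724, 3, 3.4576, 4.3699]. The Fiedler value lambda_2 = 0.1506 is strictly positive, so the graph is connected. There is one zero in the spectrum, matching the 1 component. The largest eigenvalue, 4.3699, is at most the vertex count 9.

0.1506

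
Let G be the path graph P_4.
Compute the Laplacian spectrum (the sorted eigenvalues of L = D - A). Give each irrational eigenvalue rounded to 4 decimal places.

[0, 0.5858, 2, 3.4142]

The graph has 4 vertices and degree multiset [2, 2, 1, 1]; D is the diagonal matrix of degrees and L = D - A. Diagonalising L (or applying a numerical eigensolver to the 4x4 matrix) gives the spectrum above. The single zero eigenvalue shows the graph is connected. There is one zero in the spectrum, matching the 1 component. By the matrix-tree theorem the graph has (1/4) * product of the nonzero eigenvalues = 1 spanning tree.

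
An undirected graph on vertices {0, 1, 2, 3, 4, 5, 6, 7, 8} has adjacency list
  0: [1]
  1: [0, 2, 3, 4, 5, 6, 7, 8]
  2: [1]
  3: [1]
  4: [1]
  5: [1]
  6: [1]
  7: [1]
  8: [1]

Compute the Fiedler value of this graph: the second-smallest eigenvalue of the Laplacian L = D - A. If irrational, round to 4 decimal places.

With the vertex order [0, 1, 2, 3, 4, 5, 6, 7, 8], the degrees are [1, 8, 1, 1, 1, 1, 1, 1, 1], giving D = diag(1, 8, 1, 1, 1, 1, 1, 1, 1) and L = D - A. The sorted Laplacian eigenvalues are [0, 1, 1, 1, 1, 1, 1, 1, 9]; the algebraic connectivity is the second entry, 1.

1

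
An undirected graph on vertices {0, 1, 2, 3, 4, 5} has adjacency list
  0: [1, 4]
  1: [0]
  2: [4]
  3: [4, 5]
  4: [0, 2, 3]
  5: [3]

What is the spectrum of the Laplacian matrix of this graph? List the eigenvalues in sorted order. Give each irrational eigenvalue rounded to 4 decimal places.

[0, 0.3820, 0.6972, 2, 2.6180, 4.3028]

Each diagonal entry of L is the vertex degree and each off-diagonal entry is -1 where an edge is present, 0 otherwise; in the order [0, 1, 2, 3, 4, 5] the diagonal is [2, 1, 1, 2, 3, 1]. The multiplicity of 0 as a Laplacian eigenvalue equals the number of connected components. The single zero eigenvalue shows the graph is connected.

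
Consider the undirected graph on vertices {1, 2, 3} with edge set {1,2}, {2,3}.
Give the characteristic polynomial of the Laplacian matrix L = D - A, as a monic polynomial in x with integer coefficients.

With the vertex order [1, 2, 3], the degrees are [1, 2, 1], giving D = diag(1, 2, 1) and L = D - A. The eigenvalues of L are [0, 1, 3]; the characteristic polynomial is the product of (x - lambda_i), which multiplies out to x^3 - 4x^2 + 3x. The constant term is 0 because L is singular (the all-ones vector lies in its kernel). There is one zero in the spectrum, matching the 1 component.

x^3 - 4x^2 + 3x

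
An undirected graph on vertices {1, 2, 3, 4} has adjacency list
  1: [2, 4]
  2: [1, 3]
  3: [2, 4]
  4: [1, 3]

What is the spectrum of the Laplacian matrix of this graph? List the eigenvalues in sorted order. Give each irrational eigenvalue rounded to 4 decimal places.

Reading degrees in the order [1, 2, 3, 4] gives [2, 2, 2, 2]; set D = diag(2, 2, 2, 2) and form L = D - A. The multiplicity of 0 as a Laplacian eigenvalue equals the number of connected components.

[0, 2, 2, 4]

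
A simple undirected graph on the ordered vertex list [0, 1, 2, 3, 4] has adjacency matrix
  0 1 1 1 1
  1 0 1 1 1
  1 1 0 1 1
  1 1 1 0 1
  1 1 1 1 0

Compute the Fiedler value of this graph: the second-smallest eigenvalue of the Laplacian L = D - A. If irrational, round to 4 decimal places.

Each diagonal entry of L is the vertex degree and each off-diagonal entry is -1 where an edge is present, 0 otherwise; in the order [0, 1, 2, 3, 4] the diagonal is [4, 4, 4, 4, 4]. The smallest Laplacian eigenvalue is always 0. The next one, lambda_2 = 5, measures how hard the graph is to disconnect: larger values mean better connectivity. There is one zero in the spectrum, matching the 1 component.

5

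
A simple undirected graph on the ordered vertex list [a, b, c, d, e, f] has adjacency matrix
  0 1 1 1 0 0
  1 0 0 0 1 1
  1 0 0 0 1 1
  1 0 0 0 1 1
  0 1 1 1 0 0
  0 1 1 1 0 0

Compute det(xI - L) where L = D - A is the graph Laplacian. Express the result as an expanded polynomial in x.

x^6 - 18x^5 + 126x^4 - 432x^3 + 729x^2 - 486x

Each diagonal entry of L is the vertex degree and each off-diagonal entry is -1 where an edge is present, 0 otherwise; in the order [a, b, c, d, e, f] the diagonal is [3, 3, 3, 3, 3, 3]. L has integer entries, so p(x) = det(xI - L) has integer coefficients. Expanding the determinant yields x^6 - 18x^5 + 126x^4 - 432x^3 + 729x^2 - 486x. The constant term is 0 because L is singular (the all-ones vector lies in its kernel). The eigenvalues sum to 18, which equals trace(L) = 2|E|.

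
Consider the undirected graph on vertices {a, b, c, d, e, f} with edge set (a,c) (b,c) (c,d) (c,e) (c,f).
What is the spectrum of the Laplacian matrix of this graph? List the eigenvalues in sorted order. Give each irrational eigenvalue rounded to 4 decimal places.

[0, 1, 1, 1, 1, 6]

Reading degrees in the order [a, b, c, d, e, f] gives [1, 1, 5, 1, 1, 1]; set D = diag(1, 1, 5, 1, 1, 1) and form L = D - A. The multiplicity of 0 as a Laplacian eigenvalue equals the number of connected components. The largest eigenvalue, 6, is at most the vertex count 6.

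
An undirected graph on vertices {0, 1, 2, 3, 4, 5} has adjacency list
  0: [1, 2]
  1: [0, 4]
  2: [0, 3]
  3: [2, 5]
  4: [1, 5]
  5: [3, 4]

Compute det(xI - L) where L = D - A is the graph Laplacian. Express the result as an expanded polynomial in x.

With the vertex order [0, 1, 2, 3, 4, 5], the degrees are [2, 2, 2, 2, 2, 2], giving D = diag(2, 2, 2, 2, 2, 2) and L = D - A. The eigenvalues of L are [0, 1, 1, 3, 3, 4]; the characteristic polynomial is the product of (x - lambda_i), which multiplies out to x^6 - 12x^5 + 54x^4 - 112x^3 + 105x^2 - 36x. The coefficient of x^5 equals -trace(L) = -12, matching the sum of degrees. There is one zero in the spectrum, matching the 1 component.

x^6 - 12x^5 + 54x^4 - 112x^3 + 105x^2 - 36x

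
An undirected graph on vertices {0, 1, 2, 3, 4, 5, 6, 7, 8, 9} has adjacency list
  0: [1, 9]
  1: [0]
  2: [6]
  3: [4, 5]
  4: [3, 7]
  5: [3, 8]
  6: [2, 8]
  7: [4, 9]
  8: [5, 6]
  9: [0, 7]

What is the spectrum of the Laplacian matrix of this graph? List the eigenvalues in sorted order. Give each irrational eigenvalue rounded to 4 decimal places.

Each diagonal entry of L is the vertex degree and each off-diagonal entry is -1 where an edge is present, 0 otherwise; in the order [0, 1, 2, 3, 4, 5, 6, 7, 8, 9] the diagonal is [2, 1, 1, 2, 2, 2, 2, 2, 2, 2]. L is symmetric positive semidefinite, so every eigenvalue is real and nonnegative. The single zero eigenvalue shows the graph is connected. The eigenvalues sum to 18, which equals trace(L) = 2|E|. There is one zero in the spectrum, matching the 1 component.

[0, 0.0979, 0.3820, 0.8244, 1.3820, 2, 2.6180, 3.1756, 3.6180, 3.9021]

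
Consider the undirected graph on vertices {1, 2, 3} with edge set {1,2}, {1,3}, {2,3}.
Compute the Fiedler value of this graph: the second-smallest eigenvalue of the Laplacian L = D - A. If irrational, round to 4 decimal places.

3

With the vertex order [1, 2, 3], the degrees are [2, 2, 2], giving D = diag(2, 2, 2) and L = D - A. Computing the eigenvalues of L and sorting gives [0, 3, 3]. The Fiedler value lambda_2 = 3 is strictly positive, so the graph is connected. The largest eigenvalue, 3, is at most the vertex count 3. The eigenvalues sum to 6, which equals trace(L) = 2|E|.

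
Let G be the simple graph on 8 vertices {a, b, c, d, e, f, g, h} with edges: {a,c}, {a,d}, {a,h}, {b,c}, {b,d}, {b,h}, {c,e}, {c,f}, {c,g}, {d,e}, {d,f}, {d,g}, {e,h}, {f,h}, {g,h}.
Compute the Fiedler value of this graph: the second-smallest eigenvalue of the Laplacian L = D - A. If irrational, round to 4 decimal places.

Reading degrees in the order [a, b, c, d, e, f, g, h] gives [3, 3, 5, 5, 3, 3, 3, 5]; set D = diag(3, 3, 5, 5, 3, 3, 3, 5) and form L = D - A. Computing the eigenvalues of L and sorting gives [0, 3, 3, 3, 3, 5, 5, 8]. The Fiedler value lambda_2 = 3 is strictly positive, so the graph is connected. By the matrix-tree theorem the graph has (1/8) * product of the nonzero eigenvalues = 2025 spanning trees.

3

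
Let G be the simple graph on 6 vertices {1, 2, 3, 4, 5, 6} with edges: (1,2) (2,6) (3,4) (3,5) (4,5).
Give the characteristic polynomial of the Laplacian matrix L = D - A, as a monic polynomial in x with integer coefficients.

x^6 - 10x^5 + 36x^4 - 54x^3 + 27x^2

Each diagonal entry of L is the vertex degree and each off-diagonal entry is -1 where an edge is present, 0 otherwise; in the order [1, 2, 3, 4, 5, 6] the diagonal is [1, 2, 2, 2, 2, 1]. Computing det(xI - L) by cofactor expansion (or equivalently via sum-over-permutations) gives x^6 - 10x^5 + 36x^4 - 54x^3 + 27x^2. The coefficient of x^5 equals -trace(L) = -10, matching the sum of degrees. The eigenvalues sum to 10, which equals trace(L) = 2|E|.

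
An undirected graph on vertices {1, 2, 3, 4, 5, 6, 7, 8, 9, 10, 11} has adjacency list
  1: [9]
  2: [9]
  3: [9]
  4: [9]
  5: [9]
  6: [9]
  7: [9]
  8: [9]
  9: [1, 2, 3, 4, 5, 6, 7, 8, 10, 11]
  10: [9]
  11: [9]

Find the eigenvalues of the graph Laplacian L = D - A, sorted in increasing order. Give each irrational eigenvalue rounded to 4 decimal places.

Each diagonal entry of L is the vertex degree and each off-diagonal entry is -1 where an edge is present, 0 otherwise; in the order [1, 2, 3, 4, 5, 6, 7, 8, 9, 10, 11] the diagonal is [1, 1, 1, 1, 1, 1, 1, 1, 10, 1, 1]. Since every row of L sums to 0, the all-ones vector is in the kernel and 0 is an eigenvalue. By the matrix-tree theorem the graph has (1/11) * product of the nonzero eigenvalues = 1 spanning tree.

[0, 1, 1, 1, 1, 1, 1, 1, 1, 1, 11]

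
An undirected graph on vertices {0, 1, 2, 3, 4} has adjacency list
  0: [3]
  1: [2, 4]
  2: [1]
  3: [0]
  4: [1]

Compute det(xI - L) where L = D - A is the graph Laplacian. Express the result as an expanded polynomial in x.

x^5 - 6x^4 + 11x^3 - 6x^2

With the vertex order [0, 1, 2, 3, 4], the degrees are [1, 2, 1, 1, 1], giving D = diag(1, 2, 1, 1, 1) and L = D - A. L has integer entries, so p(x) = det(xI - L) has integer coefficients. Expanding the determinant yields x^5 - 6x^4 + 11x^3 - 6x^2. Since p(0) = det(-L) = 0, x divides p(x). The eigenvalues sum to 6, which equals trace(L) = 2|E|.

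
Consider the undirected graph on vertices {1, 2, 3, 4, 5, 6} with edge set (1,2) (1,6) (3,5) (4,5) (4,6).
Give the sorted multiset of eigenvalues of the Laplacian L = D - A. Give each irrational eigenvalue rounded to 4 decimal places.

Reading degrees in the order [1, 2, 3, 4, 5, 6] gives [2, 1, 1, 2, 2, 2]; set D = diag(2, 1, 1, 2, 2, 2) and form L = D - A. Since every row of L sums to 0, the all-ones vector is in the kernel and 0 is an eigenvalue. The single zero eigenvalue shows the graph is connected. There is one zero in the spectrum, matching the 1 component.

[0, 0.2679, 1, 2, 3, 3.7321]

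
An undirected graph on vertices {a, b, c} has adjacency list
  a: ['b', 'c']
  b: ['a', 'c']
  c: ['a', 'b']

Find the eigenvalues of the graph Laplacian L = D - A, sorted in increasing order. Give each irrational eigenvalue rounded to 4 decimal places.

Each diagonal entry of L is the vertex degree and each off-diagonal entry is -1 where an edge is present, 0 otherwise; in the order [a, b, c] the diagonal is [2, 2, 2]. L is symmetric positive semidefinite, so every eigenvalue is real and nonnegative. The eigenvalues sum to 6, which equals trace(L) = 2|E|. By the matrix-tree theorem the graph has (1/3) * product of the nonzero eigenvalues = 3 spanning trees.

[0, 3, 3]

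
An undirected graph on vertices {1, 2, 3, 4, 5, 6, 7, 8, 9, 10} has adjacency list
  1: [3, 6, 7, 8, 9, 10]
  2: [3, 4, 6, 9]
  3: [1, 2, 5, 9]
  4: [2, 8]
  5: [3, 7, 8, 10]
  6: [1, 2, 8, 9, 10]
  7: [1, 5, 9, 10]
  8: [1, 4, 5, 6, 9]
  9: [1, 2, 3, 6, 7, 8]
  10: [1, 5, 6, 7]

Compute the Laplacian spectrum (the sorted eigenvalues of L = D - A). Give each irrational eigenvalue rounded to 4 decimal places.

[0, 1.5574, 2.9562, 3.6186, 4.2861, 4.5381, 5.1328, 6.8342, 7.3476, 7.7289]

Each diagonal entry of L is the vertex degree and each off-diagonal entry is -1 where an edge is present, 0 otherwise; in the order [1, 2, 3, 4, 5, 6, 7, 8, 9, 10] the diagonal is [6, 4, 4, 2, 4, 5, 4, 5, 6, 4]. L is symmetric positive semidefinite, so every eigenvalue is real and nonnegative.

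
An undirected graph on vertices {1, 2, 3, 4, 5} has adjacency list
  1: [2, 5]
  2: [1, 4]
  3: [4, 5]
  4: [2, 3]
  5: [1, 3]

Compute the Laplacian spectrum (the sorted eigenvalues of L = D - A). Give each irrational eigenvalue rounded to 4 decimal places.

[0, 1.3820, 1.3820, 3.6180, 3.6180]

With the vertex order [1, 2, 3, 4, 5], the degrees are [2, 2, 2, 2, 2], giving D = diag(2, 2, 2, 2, 2) and L = D - A. L is symmetric positive semidefinite, so every eigenvalue is real and nonnegative. The single zero eigenvalue shows the graph is connected. By the matrix-tree theorem the graph has (1/5) * product of the nonzero eigenvalues = 5 spanning trees. The largest eigenvalue, 3.6180, is at most the vertex count 5.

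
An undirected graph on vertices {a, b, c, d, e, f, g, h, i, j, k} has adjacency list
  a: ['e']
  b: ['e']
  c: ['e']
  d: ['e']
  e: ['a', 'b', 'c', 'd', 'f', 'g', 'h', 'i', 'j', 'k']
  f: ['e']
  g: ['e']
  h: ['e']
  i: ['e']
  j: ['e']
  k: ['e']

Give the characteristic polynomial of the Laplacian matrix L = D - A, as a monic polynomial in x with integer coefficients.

x^11 - 20x^10 + 135x^9 - 480x^8 + 1050x^7 - 1512x^6 + 1470x^5 - 960x^4 + 405x^3 - 100x^2 + 11x

With the vertex order [a, b, c, d, e, f, g, h, i, j, k], the degrees are [1, 1, 1, 1, 10, 1, 1, 1, 1, 1, 1], giving D = diag(1, 1, 1, 1, 10, 1, 1, 1, 1, 1, 1) and L = D - A. The eigenvalues of L are [0, 1, 1, 1, 1, 1, 1, 1, 1, 1, 11]; the characteristic polynomial is the product of (x - lambda_i), which multiplies out to x^11 - 20x^10 + 135x^9 - 480x^8 + 1050x^7 - 1512x^6 + 1470x^5 - 960x^4 + 405x^3 - 100x^2 + 11x. The coefficient of x^10 equals -trace(L) = -20, matching the sum of degrees. The eigenvalues sum to 20, which equals trace(L) = 2|E|.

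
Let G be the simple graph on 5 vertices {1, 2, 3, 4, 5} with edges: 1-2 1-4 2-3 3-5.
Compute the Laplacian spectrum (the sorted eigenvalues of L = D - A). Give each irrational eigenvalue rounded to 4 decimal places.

[0, 0.3820, 1.3820, 2.6180, 3.6180]

Reading degrees in the order [1, 2, 3, 4, 5] gives [2, 2, 2, 1, 1]; set D = diag(2, 2, 2, 1, 1) and form L = D - A. L is symmetric positive semidefinite, so every eigenvalue is real and nonnegative. By the matrix-tree theorem the graph has (1/5) * product of the nonzero eigenvalues = 1 spanning tree.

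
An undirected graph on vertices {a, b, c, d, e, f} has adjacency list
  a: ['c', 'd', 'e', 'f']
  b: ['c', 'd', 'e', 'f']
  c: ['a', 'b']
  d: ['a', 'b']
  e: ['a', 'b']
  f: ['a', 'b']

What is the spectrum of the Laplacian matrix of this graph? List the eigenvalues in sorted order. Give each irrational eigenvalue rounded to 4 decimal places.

With the vertex order [a, b, c, d, e, f], the degrees are [4, 4, 2, 2, 2, 2], giving D = diag(4, 4, 2, 2, 2, 2) and L = D - A. L is symmetric positive semidefinite, so every eigenvalue is real and nonnegative. The largest eigenvalue, 6, is at most the vertex count 6.

[0, 2, 2, 2, 4, 6]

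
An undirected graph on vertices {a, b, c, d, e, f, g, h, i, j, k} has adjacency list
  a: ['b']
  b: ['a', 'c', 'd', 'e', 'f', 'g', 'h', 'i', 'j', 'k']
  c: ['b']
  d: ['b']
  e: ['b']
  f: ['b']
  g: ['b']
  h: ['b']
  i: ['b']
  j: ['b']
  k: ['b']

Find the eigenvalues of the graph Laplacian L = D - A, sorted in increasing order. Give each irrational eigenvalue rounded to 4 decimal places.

Each diagonal entry of L is the vertex degree and each off-diagonal entry is -1 where an edge is present, 0 otherwise; in the order [a, b, c, d, e, f, g, h, i, j, k] the diagonal is [1, 10, 1, 1, 1, 1, 1, 1, 1, 1, 1]. L is symmetric positive semidefinite, so every eigenvalue is real and nonnegative. By the matrix-tree theorem the graph has (1/11) * product of the nonzero eigenvalues = 1 spanning tree.

[0, 1, 1, 1, 1, 1, 1, 1, 1, 1, 11]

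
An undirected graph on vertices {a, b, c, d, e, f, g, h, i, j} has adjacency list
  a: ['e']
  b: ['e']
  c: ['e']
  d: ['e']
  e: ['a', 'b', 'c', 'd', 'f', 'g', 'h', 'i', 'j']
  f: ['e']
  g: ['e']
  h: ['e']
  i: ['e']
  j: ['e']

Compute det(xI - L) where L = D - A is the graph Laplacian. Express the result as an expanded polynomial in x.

Each diagonal entry of L is the vertex degree and each off-diagonal entry is -1 where an edge is present, 0 otherwise; in the order [a, b, c, d, e, f, g, h, i, j] the diagonal is [1, 1, 1, 1, 9, 1, 1, 1, 1, 1]. Computing det(xI - L) by cofactor expansion (or equivalently via sum-over-permutations) gives x^10 - 18x^9 + 108x^8 - 336x^7 + 630x^6 - 756x^5 + 588x^4 - 288x^3 + 81x^2 - 10x. Since p(0) = det(-L) = 0, x divides p(x). The eigenvalues sum to 18, which equals trace(L) = 2|E|.

x^10 - 18x^9 + 108x^8 - 336x^7 + 630x^6 - 756x^5 + 588x^4 - 288x^3 + 81x^2 - 10x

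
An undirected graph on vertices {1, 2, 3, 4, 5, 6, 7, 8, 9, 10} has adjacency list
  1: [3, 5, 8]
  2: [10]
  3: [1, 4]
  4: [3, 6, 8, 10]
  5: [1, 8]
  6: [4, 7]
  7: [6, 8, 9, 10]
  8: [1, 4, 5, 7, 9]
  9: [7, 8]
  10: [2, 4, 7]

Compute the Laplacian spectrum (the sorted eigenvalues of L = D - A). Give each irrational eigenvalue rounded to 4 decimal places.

[0, 0.5867, 1.1285, 1.4440, 2, 2.9657, 3.8370, 4.3704, 4.9362, 6.7315]

With the vertex order [1, 2, 3, 4, 5, 6, 7, 8, 9, 10], the degrees are [3, 1, 2, 4, 2, 2, 4, 5, 2, 3], giving D = diag(3, 1, 2, 4, 2, 2, 4, 5, 2, 3) and L = D - A. The multiplicity of 0 as a Laplacian eigenvalue equals the number of connected components. The largest eigenvalue, 6.7315, is at most the vertex count 10. By the matrix-tree theorem the graph has (1/10) * product of the nonzero eigenvalues = 316 spanning trees.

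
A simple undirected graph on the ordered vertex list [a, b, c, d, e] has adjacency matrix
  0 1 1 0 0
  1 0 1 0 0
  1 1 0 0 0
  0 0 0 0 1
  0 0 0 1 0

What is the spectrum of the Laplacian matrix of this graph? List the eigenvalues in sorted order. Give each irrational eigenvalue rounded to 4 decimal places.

Reading degrees in the order [a, b, c, d, e] gives [2, 2, 2, 1, 1]; set D = diag(2, 2, 2, 1, 1) and form L = D - A. Diagonalising L (or applying a numerical eigensolver to the 5x5 matrix) gives the spectrum above. The 2 zero eigenvalues correspond to the 2 connected components. There are 2 zeros in the spectrum, matching the 2 components.

[0, 0, 2, 3, 3]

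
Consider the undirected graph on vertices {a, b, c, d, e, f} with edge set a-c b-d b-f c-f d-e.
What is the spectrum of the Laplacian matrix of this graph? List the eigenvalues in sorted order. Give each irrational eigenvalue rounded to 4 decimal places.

[0, 0.2679, 1, 2, 3, 3.7321]

With the vertex order [a, b, c, d, e, f], the degrees are [1, 2, 2, 2, 1, 2], giving D = diag(1, 2, 2, 2, 1, 2) and L = D - A. Since every row of L sums to 0, the all-ones vector is in the kernel and 0 is an eigenvalue. The single zero eigenvalue shows the graph is connected. By the matrix-tree theorem the graph has (1/6) * product of the nonzero eigenvalues = 1 spanning tree. The eigenvalues sum to 10, which equals trace(L) = 2|E|.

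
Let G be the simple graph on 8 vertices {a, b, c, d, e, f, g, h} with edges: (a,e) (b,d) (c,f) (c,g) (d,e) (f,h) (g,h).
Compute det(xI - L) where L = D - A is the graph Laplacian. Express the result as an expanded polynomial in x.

With the vertex order [a, b, c, d, e, f, g, h], the degrees are [1, 1, 2, 2, 2, 2, 2, 2], giving D = diag(1, 1, 2, 2, 2, 2, 2, 2) and L = D - A. L has integer entries, so p(x) = det(xI - L) has integer coefficients. Expanding the determinant yields x^8 - 14x^7 + 78x^6 - 220x^5 + 328x^4 - 240x^3 + 64x^2. The constant term is 0 because L is singular (the all-ones vector lies in its kernel). The eigenvalues sum to 14, which equals trace(L) = 2|E|.

x^8 - 14x^7 + 78x^6 - 220x^5 + 328x^4 - 240x^3 + 64x^2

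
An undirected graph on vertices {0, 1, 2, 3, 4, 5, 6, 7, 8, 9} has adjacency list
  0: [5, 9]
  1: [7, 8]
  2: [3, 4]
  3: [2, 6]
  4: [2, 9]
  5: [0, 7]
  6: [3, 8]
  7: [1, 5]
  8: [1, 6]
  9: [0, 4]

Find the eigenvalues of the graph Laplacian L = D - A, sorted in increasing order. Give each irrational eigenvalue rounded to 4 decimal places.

[0, 0.3820, 0.3820, 1.3820, 1.3820, 2.6180, 2.6180, 3.6180, 3.6180, 4]

With the vertex order [0, 1, 2, 3, 4, 5, 6, 7, 8, 9], the degrees are [2, 2, 2, 2, 2, 2, 2, 2, 2, 2], giving D = diag(2, 2, 2, 2, 2, 2, 2, 2, 2, 2) and L = D - A. The multiplicity of 0 as a Laplacian eigenvalue equals the number of connected components. By the matrix-tree theorem the graph has (1/10) * product of the nonzero eigenvalues = 10 spanning trees.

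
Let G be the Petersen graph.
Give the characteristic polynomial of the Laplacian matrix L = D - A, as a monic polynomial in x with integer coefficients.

The graph has 10 vertices and degree multiset [3, 3, 3, 3, 3, 3, 3, 3, 3, 3]; D is the diagonal matrix of degrees and L = D - A. The eigenvalues of L are [0, 2, 2, 2, 2, 2, 5, 5, 5, 5]; the characteristic polynomial is the product of (x - lambda_i), which multiplies out to x^10 - 30x^9 + 390x^8 - 2880x^7 + 13305x^6 - 39882x^5 + 77640x^4 - 94800x^3 + 66000x^2 - 20000x. Since p(0) = det(-L) = 0, x divides p(x). The eigenvalues sum to 30, which equals trace(L) = 2|E|.

x^10 - 30x^9 + 390x^8 - 2880x^7 + 13305x^6 - 39882x^5 + 77640x^4 - 94800x^3 + 66000x^2 - 20000x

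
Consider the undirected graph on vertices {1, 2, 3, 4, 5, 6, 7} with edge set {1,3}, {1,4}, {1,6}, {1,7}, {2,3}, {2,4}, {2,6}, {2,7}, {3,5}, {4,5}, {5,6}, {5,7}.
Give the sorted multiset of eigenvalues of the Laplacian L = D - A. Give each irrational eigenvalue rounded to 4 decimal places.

[0, 3, 3, 3, 4, 4, 7]

Reading degrees in the order [1, 2, 3, 4, 5, 6, 7] gives [4, 4, 3, 3, 4, 3, 3]; set D = diag(4, 4, 3, 3, 4, 3, 3) and form L = D - A. The multiplicity of 0 as a Laplacian eigenvalue equals the number of connected components. The single zero eigenvalue shows the graph is connected. There is one zero in the spectrum, matching the 1 component.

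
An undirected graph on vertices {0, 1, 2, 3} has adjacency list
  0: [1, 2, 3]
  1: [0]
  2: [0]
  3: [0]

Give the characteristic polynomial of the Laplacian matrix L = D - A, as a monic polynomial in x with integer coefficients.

Reading degrees in the order [0, 1, 2, 3] gives [3, 1, 1, 1]; set D = diag(3, 1, 1, 1) and form L = D - A. The eigenvalues of L are [0, 1, 1, 4]; the characteristic polynomial is the product of (x - lambda_i), which multiplies out to x^4 - 6x^3 + 9x^2 - 4x. The coefficient of x^3 equals -trace(L) = -6, matching the sum of degrees.

x^4 - 6x^3 + 9x^2 - 4x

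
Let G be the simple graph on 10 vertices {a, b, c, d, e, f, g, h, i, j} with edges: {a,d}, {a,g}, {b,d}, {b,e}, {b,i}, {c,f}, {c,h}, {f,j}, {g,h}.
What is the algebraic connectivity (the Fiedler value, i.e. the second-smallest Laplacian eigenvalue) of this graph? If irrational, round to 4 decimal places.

Each diagonal entry of L is the vertex degree and each off-diagonal entry is -1 where an edge is present, 0 otherwise; in the order [a, b, c, d, e, f, g, h, i, j] the diagonal is [2, 3, 2, 2, 1, 2, 2, 2, 1, 1]. The smallest Laplacian eigenvalue is always 0. The next one, lambda_2 = 0.1029, measures how hard the graph is to disconnect: larger values mean better connectivity. There is one zero in the spectrum, matching the 1 component.

0.1029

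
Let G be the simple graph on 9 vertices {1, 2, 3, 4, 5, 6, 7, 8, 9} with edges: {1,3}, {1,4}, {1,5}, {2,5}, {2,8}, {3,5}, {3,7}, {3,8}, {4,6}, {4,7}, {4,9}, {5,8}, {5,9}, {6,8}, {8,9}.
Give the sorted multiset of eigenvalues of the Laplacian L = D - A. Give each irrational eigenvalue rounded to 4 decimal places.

[0, 1.3714, 1.7017, 2.3271, 2.7565, 3.6036, 5.6146, 6.2704, 6.3547]

Reading degrees in the order [1, 2, 3, 4, 5, 6, 7, 8, 9] gives [3, 2, 4, 4, 5, 2, 2, 5, 3]; set D = diag(3, 2, 4, 4, 5, 2, 2, 5, 3) and form L = D - A. L is symmetric positive semidefinite, so every eigenvalue is real and nonnegative. The eigenvalues sum to 30, which equals trace(L) = 2|E|.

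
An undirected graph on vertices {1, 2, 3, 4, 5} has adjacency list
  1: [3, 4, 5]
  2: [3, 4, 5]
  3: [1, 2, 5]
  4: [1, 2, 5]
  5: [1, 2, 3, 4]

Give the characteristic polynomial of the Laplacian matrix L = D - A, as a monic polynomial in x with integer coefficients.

With the vertex order [1, 2, 3, 4, 5], the degrees are [3, 3, 3, 3, 4], giving D = diag(3, 3, 3, 3, 4) and L = D - A. L has integer entries, so p(x) = det(xI - L) has integer coefficients. Expanding the determinant yields x^5 - 16x^4 + 94x^3 - 240x^2 + 225x. Since p(0) = det(-L) = 0, x divides p(x). The eigenvalues sum to 16, which equals trace(L) = 2|E|. There is one zero in the spectrum, matching the 1 component.

x^5 - 16x^4 + 94x^3 - 240x^2 + 225x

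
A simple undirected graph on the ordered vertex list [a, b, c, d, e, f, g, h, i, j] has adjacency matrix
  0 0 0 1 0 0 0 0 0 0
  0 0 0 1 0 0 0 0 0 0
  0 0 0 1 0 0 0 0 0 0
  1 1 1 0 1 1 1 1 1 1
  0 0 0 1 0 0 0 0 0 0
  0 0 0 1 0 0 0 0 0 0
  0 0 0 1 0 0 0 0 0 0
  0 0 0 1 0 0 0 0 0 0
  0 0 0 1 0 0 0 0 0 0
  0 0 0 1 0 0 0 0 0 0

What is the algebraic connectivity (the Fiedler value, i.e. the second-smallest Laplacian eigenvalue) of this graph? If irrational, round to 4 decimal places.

With the vertex order [a, b, c, d, e, f, g, h, i, j], the degrees are [1, 1, 1, 9, 1, 1, 1, 1, 1, 1], giving D = diag(1, 1, 1, 9, 1, 1, 1, 1, 1, 1) and L = D - A. The sorted Laplacian eigenvalues are [0, 1, 1, 1, 1, 1, 1, 1, 1, 10]; the algebraic connectivity is the second entry, 1. The eigenvalues sum to 18, which equals trace(L) = 2|E|.

1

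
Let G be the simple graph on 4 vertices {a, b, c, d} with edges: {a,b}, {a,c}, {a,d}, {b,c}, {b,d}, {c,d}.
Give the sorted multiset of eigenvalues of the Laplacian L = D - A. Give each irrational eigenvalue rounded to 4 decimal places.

Reading degrees in the order [a, b, c, d] gives [3, 3, 3, 3]; set D = diag(3, 3, 3, 3) and form L = D - A. L is symmetric positive semidefinite, so every eigenvalue is real and nonnegative. The single zero eigenvalue shows the graph is connected. By the matrix-tree theorem the graph has (1/4) * product of the nonzero eigenvalues = 16 spanning trees.

[0, 4, 4, 4]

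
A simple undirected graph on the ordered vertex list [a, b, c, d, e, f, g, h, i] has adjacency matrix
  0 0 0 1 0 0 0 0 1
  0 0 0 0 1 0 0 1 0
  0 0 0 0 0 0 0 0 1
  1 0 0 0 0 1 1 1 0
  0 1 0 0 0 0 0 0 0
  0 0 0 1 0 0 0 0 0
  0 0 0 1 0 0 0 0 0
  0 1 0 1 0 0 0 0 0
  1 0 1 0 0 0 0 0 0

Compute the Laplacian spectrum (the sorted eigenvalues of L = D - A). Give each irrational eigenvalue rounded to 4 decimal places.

[0, 0.1981, 0.4116, 1, 1.4064, 1.5550, 3, 3.2470, 5.1819]

Each diagonal entry of L is the vertex degree and each off-diagonal entry is -1 where an edge is present, 0 otherwise; in the order [a, b, c, d, e, f, g, h, i] the diagonal is [2, 2, 1, 4, 1, 1, 1, 2, 2]. L is symmetric positive semidefinite, so every eigenvalue is real and nonnegative. The single zero eigenvalue shows the graph is connected.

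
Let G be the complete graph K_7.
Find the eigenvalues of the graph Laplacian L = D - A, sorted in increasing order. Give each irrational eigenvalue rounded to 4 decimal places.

The graph has 7 vertices and degree multiset [6, 6, 6, 6, 6, 6, 6]; D is the diagonal matrix of degrees and L = D - A. L is symmetric positive semidefinite, so every eigenvalue is real and nonnegative. The single zero eigenvalue shows the graph is connected. By the matrix-tree theorem the graph has (1/7) * product of the nonzero eigenvalues = 16807 spanning trees.

[0, 7, 7, 7, 7, 7, 7]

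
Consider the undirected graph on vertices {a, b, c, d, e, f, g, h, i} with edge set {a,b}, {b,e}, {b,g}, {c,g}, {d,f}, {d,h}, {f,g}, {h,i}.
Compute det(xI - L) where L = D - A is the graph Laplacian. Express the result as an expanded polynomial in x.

x^9 - 16x^8 + 103x^7 - 344x^6 + 642x^5 - 674x^4 + 381x^3 - 102x^2 + 9x

With the vertex order [a, b, c, d, e, f, g, h, i], the degrees are [1, 3, 1, 2, 1, 2, 3, 2, 1], giving D = diag(1, 3, 1, 2, 1, 2, 3, 2, 1) and L = D - A. L has integer entries, so p(x) = det(xI - L) has integer coefficients. Expanding the determinant yields x^9 - 16x^8 + 103x^7 - 344x^6 + 642x^5 - 674x^4 + 381x^3 - 102x^2 + 9x. The coefficient of x^8 equals -trace(L) = -16, matching the sum of degrees.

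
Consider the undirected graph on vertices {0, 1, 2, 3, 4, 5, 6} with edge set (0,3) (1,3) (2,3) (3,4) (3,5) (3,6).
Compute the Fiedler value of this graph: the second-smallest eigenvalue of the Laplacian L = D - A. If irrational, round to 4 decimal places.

1

Reading degrees in the order [0, 1, 2, 3, 4, 5, 6] gives [1, 1, 1, 6, 1, 1, 1]; set D = diag(1, 1, 1, 6, 1, 1, 1) and form L = D - A. Computing the eigenvalues of L and sorting gives [0, 1, 1, 1, 1, 1, 7]. The Fiedler value lambda_2 = 1 is strictly positive, so the graph is connected. The largest eigenvalue, 7, is at most the vertex count 7. There is one zero in the spectrum, matching the 1 component.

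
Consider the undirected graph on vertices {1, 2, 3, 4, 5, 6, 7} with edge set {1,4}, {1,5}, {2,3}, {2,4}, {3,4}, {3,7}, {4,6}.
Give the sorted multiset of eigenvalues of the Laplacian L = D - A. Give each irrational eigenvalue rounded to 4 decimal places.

With the vertex order [1, 2, 3, 4, 5, 6, 7], the degrees are [2, 2, 3, 4, 1, 1, 1], giving D = diag(2, 2, 3, 4, 1, 1, 1) and L = D - A. Since every row of L sums to 0, the all-ones vector is in the kernel and 0 is an eigenvalue. There is one zero in the spectrum, matching the 1 component.

[0, 0.4116, 0.7530, 1.4064, 2.4450, 3.8019, 5.1819]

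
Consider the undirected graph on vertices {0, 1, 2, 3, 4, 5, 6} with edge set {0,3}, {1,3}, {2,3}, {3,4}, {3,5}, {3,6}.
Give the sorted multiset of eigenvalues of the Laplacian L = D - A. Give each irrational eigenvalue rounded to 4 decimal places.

Each diagonal entry of L is the vertex degree and each off-diagonal entry is -1 where an edge is present, 0 otherwise; in the order [0, 1, 2, 3, 4, 5, 6] the diagonal is [1, 1, 1, 6, 1, 1, 1]. L is symmetric positive semidefinite, so every eigenvalue is real and nonnegative.

[0, 1, 1, 1, 1, 1, 7]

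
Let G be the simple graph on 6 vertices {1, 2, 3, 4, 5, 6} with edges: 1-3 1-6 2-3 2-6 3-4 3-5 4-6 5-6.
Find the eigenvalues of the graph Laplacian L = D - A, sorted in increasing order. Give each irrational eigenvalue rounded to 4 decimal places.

Reading degrees in the order [1, 2, 3, 4, 5, 6] gives [2, 2, 4, 2, 2, 4]; set D = diag(2, 2, 4, 2, 2, 4) and form L = D - A. Since every row of L sums to 0, the all-ones vector is in the kernel and 0 is an eigenvalue. By the matrix-tree theorem the graph has (1/6) * product of the nonzero eigenvalues = 32 spanning trees.

[0, 2, 2, 2, 4, 6]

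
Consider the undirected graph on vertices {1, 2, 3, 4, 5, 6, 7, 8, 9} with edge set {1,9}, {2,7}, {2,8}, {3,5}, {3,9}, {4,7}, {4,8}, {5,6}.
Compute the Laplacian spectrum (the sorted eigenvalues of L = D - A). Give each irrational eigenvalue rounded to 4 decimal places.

Each diagonal entry of L is the vertex degree and each off-diagonal entry is -1 where an edge is present, 0 otherwise; in the order [1, 2, 3, 4, 5, 6, 7, 8, 9] the diagonal is [1, 2, 2, 2, 2, 1, 2, 2, 2]. Since every row of L sums to 0, the all-ones vector is in the kernel and 0 is an eigenvalue. The 2 zero eigenvalues correspond to the 2 connected components. The eigenvalues sum to 16, which equals trace(L) = 2|E|. There are 2 zeros in the spectrum, matching the 2 components.

[0, 0, 0.3820, 1.3820, 2, 2, 2.6180, 3.6180, 4]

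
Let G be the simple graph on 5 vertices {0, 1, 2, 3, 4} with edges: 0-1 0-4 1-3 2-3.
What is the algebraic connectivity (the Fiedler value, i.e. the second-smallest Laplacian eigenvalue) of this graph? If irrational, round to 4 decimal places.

With the vertex order [0, 1, 2, 3, 4], the degrees are [2, 2, 1, 2, 1], giving D = diag(2, 2, 1, 2, 1) and L = D - A. Computing the eigenvalues of L and sorting gives [0, 0.3820, 1.3820, 2.6180, 3.6180]. The Fiedler value lambda_2 = 0.3820 is strictly positive, so the graph is connected. The largest eigenvalue, 3.6180, is at most the vertex count 5. There is one zero in the spectrum, matching the 1 component.

0.3820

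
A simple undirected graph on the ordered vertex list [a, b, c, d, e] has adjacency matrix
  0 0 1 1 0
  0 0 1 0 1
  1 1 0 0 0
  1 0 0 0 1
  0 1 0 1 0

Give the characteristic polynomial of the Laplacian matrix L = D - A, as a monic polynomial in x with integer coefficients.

Each diagonal entry of L is the vertex degree and each off-diagonal entry is -1 where an edge is present, 0 otherwise; in the order [a, b, c, d, e] the diagonal is [2, 2, 2, 2, 2]. Computing det(xI - L) by cofactor expansion (or equivalently via sum-over-permutations) gives x^5 - 10x^4 + 35x^3 - 50x^2 + 25x. Since p(0) = det(-L) = 0, x divides p(x). The largest eigenvalue, 3.6180, is at most the vertex count 5.

x^5 - 10x^4 + 35x^3 - 50x^2 + 25x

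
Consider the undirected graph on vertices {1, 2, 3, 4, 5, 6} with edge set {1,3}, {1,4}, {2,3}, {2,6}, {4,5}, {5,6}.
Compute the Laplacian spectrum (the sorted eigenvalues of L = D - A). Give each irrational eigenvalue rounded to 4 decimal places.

With the vertex order [1, 2, 3, 4, 5, 6], the degrees are [2, 2, 2, 2, 2, 2], giving D = diag(2, 2, 2, 2, 2, 2) and L = D - A. The multiplicity of 0 as a Laplacian eigenvalue equals the number of connected components. The single zero eigenvalue shows the graph is connected. The eigenvalues sum to 12, which equals trace(L) = 2|E|. By the matrix-tree theorem the graph has (1/6) * product of the nonzero eigenvalues = 6 spanning trees.

[0, 1, 1, 3, 3, 4]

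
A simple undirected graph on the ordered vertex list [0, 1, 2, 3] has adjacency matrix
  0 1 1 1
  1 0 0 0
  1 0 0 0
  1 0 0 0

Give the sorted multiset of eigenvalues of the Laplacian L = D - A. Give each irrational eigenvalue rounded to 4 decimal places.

Each diagonal entry of L is the vertex degree and each off-diagonal entry is -1 where an edge is present, 0 otherwise; in the order [0, 1, 2, 3] the diagonal is [3, 1, 1, 1]. The multiplicity of 0 as a Laplacian eigenvalue equals the number of connected components. There is one zero in the spectrum, matching the 1 component.

[0, 1, 1, 4]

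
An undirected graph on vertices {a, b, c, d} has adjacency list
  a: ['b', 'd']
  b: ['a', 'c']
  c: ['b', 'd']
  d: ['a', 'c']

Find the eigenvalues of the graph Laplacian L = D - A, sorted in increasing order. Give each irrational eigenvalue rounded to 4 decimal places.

Reading degrees in the order [a, b, c, d] gives [2, 2, 2, 2]; set D = diag(2, 2, 2, 2) and form L = D - A. Since every row of L sums to 0, the all-ones vector is in the kernel and 0 is an eigenvalue. The largest eigenvalue, 4, is at most the vertex count 4.

[0, 2, 2, 4]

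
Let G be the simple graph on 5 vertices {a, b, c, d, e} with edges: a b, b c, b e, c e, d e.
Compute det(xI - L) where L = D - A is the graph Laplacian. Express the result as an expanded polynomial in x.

Reading degrees in the order [a, b, c, d, e] gives [1, 3, 2, 1, 3]; set D = diag(1, 3, 2, 1, 3) and form L = D - A. Computing det(xI - L) by cofactor expansion (or equivalently via sum-over-permutations) gives x^5 - 10x^4 + 33x^3 - 40x^2 + 15x. The constant term is 0 because L is singular (the all-ones vector lies in its kernel). The eigenvalues sum to 10, which equals trace(L) = 2|E|. There is one zero in the spectrum, matching the 1 component.

x^5 - 10x^4 + 33x^3 - 40x^2 + 15x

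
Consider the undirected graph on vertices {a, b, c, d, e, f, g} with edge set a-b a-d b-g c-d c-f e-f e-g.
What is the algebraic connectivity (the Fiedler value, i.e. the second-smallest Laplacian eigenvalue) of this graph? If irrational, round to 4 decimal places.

With the vertex order [a, b, c, d, e, f, g], the degrees are [2, 2, 2, 2, 2, 2, 2], giving D = diag(2, 2, 2, 2, 2, 2, 2) and L = D - A. Computing the eigenvalues of L and sorting gives [0, 0.7530, 0.7530, 2.4450, 2.4450, 3.8019, 3.8019]. The Fiedler value lambda_2 = 0.7530 is strictly positive, so the graph is connected. The largest eigenvalue, 3.8019, is at most the vertex count 7.

0.7530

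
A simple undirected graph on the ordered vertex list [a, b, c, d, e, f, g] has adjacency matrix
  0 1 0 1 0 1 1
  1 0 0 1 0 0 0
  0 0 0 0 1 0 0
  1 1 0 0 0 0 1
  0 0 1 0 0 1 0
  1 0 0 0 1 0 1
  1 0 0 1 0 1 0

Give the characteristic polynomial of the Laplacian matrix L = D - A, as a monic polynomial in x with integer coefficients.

x^7 - 18x^6 + 127x^5 - 442x^4 + 778x^3 - 620x^2 + 147x

With the vertex order [a, b, c, d, e, f, g], the degrees are [4, 2, 1, 3, 2, 3, 3], giving D = diag(4, 2, 1, 3, 2, 3, 3) and L = D - A. Computing det(xI - L) by cofactor expansion (or equivalently via sum-over-permutations) gives x^7 - 18x^6 + 127x^5 - 442x^4 + 778x^3 - 620x^2 + 147x. Since p(0) = det(-L) = 0, x divides p(x). The largest eigenvalue, 5.1367, is at most the vertex count 7. The eigenvalues sum to 18, which equals trace(L) = 2|E|.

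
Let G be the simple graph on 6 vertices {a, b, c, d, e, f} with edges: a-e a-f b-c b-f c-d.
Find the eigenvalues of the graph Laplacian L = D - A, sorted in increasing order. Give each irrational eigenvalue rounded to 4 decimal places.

Reading degrees in the order [a, b, c, d, e, f] gives [2, 2, 2, 1, 1, 2]; set D = diag(2, 2, 2, 1, 1, 2) and form L = D - A. The multiplicity of 0 as a Laplacian eigenvalue equals the number of connected components. The single zero eigenvalue shows the graph is connected. The eigenvalues sum to 10, which equals trace(L) = 2|E|.

[0, 0.2679, 1, 2, 3, 3.7321]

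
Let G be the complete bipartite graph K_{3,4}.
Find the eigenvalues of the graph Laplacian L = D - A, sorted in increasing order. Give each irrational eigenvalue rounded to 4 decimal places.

[0, 3, 3, 3, 4, 4, 7]

The graph has 7 vertices and degree multiset [4, 4, 4, 3, 3, 3, 3]; D is the diagonal matrix of degrees and L = D - A. Diagonalising L (or applying a numerical eigensolver to the 7x7 matrix) gives the spectrum above. The single zero eigenvalue shows the graph is connected. By the matrix-tree theorem the graph has (1/7) * product of the nonzero eigenvalues = 432 spanning trees. The eigenvalues sum to 24, which equals trace(L) = 2|E|.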